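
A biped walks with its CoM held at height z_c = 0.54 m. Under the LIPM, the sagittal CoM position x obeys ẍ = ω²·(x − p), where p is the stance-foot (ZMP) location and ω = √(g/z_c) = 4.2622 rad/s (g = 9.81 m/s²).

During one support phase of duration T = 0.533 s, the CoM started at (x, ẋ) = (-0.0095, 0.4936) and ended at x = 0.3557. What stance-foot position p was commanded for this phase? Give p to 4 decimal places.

p = 0.0393

ωT = 4.2622·0.533 = 2.271753; cosh(ωT) = 4.899756, sinh(ωT) = 4.796624
x(T) = p + (x₀−p)·cosh(ωT) + (ẋ₀/ω)·sinh(ωT) ⇒ p·(1 − cosh) = x(T) − x₀·cosh − (ẋ₀/ω)·sinh
numerator   = 0.3557 − (-0.0095)·4.899756 − (0.4936/4.2622)·4.796624 = -0.153243
denominator = 1 − 4.899756 = -3.899756
p = -0.153243 / -3.899756 = 0.0393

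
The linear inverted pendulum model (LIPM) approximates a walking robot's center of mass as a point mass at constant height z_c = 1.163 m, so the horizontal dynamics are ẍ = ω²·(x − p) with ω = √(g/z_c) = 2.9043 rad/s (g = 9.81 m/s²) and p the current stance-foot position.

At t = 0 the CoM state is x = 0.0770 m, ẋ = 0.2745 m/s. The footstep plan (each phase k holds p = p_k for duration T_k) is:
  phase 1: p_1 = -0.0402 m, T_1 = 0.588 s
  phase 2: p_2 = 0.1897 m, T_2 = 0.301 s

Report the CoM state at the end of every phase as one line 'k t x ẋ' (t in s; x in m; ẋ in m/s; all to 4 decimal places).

phase 1: p=-0.0402, T=0.588, ωT=1.707728, cosh=2.848847, sinh=2.667570; start (x,ẋ)=(0.077000, 0.274500) → end (x,ẋ)=(0.545810, 1.690006)
phase 2: p=0.1897, T=0.301, ωT=0.874194, cosh=1.407071, sinh=0.989873; start (x,ẋ)=(0.545810, 1.690006) → end (x,ẋ)=(1.266777, 3.401735)

1 0.5880 0.5458 1.6900
2 0.8890 1.2668 3.4017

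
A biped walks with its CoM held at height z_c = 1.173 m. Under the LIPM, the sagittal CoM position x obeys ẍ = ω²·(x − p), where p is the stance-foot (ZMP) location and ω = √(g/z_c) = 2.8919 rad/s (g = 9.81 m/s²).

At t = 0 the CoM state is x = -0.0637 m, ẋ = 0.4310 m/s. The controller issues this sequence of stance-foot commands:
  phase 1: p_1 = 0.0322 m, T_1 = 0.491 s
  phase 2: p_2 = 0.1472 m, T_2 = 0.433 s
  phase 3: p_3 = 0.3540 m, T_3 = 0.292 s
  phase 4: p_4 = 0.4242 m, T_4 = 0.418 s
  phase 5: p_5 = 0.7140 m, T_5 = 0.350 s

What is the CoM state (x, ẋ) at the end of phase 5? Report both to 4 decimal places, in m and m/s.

phase 1: p=0.0322, T=0.491, ωT=1.419923, cosh=2.189267, sinh=1.947534; start (x,ẋ)=(-0.063700, 0.431000) → end (x,ẋ)=(0.112504, 0.403458)
phase 2: p=0.1472, T=0.433, ωT=1.252193, cosh=1.891941, sinh=1.606064; start (x,ẋ)=(0.112504, 0.403458) → end (x,ẋ)=(0.305624, 0.602170)
phase 3: p=0.3540, T=0.292, ωT=0.844435, cosh=1.378231, sinh=0.948431; start (x,ẋ)=(0.305624, 0.602170) → end (x,ẋ)=(0.484815, 0.697246)
phase 4: p=0.4242, T=0.418, ωT=1.208814, cosh=1.824031, sinh=1.525480; start (x,ẋ)=(0.484815, 0.697246) → end (x,ẋ)=(0.902562, 1.539205)
phase 5: p=0.7140, T=0.350, ωT=1.012165, cosh=1.557491, sinh=1.194060; start (x,ẋ)=(0.902562, 1.539205) → end (x,ẋ)=(1.643219, 3.048423)

x = 1.6432, ẋ = 3.0484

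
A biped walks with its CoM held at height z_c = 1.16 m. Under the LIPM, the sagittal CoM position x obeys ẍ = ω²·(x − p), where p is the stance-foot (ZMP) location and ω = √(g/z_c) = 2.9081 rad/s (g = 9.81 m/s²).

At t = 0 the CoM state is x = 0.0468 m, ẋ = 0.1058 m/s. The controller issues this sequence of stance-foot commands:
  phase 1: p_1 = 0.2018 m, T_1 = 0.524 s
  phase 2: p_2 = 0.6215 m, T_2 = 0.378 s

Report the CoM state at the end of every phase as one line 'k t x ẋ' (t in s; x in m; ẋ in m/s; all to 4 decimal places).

phase 1: p=0.2018, T=0.524, ωT=1.523844, cosh=2.403855, sinh=2.185982; start (x,ẋ)=(0.046800, 0.105800) → end (x,ẋ)=(-0.091269, -0.731016)
phase 2: p=0.6215, T=0.378, ωT=1.099262, cosh=1.667533, sinh=1.334416; start (x,ẋ)=(-0.091269, -0.731016) → end (x,ẋ)=(-0.902501, -3.984975)

1 0.5240 -0.0913 -0.7310
2 0.9020 -0.9025 -3.9850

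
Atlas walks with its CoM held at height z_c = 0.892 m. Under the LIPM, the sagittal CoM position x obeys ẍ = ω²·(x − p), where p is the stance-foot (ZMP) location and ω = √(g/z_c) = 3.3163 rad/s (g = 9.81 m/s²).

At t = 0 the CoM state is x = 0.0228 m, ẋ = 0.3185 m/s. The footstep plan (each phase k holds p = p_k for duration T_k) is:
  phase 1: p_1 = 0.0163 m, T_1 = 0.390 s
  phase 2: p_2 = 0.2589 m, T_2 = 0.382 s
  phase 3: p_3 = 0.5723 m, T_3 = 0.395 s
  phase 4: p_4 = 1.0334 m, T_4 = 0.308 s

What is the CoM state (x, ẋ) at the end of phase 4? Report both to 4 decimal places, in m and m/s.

x = 1.0743, ẋ = 0.8114

phase 1: p=0.0163, T=0.390, ωT=1.293357, cosh=1.959675, sinh=1.685327; start (x,ẋ)=(0.022800, 0.318500) → end (x,ẋ)=(0.190898, 0.660485)
phase 2: p=0.2589, T=0.382, ωT=1.266827, cosh=1.915647, sinh=1.633923; start (x,ẋ)=(0.190898, 0.660485) → end (x,ẋ)=(0.454050, 0.896783)
phase 3: p=0.5723, T=0.395, ωT=1.309939, cosh=1.987891, sinh=1.718055; start (x,ẋ)=(0.454050, 0.896783) → end (x,ẋ)=(0.801822, 1.108966)
phase 4: p=1.0334, T=0.308, ωT=1.021420, cosh=1.568610, sinh=1.208527; start (x,ẋ)=(0.801822, 1.108966) → end (x,ẋ)=(1.074274, 0.811408)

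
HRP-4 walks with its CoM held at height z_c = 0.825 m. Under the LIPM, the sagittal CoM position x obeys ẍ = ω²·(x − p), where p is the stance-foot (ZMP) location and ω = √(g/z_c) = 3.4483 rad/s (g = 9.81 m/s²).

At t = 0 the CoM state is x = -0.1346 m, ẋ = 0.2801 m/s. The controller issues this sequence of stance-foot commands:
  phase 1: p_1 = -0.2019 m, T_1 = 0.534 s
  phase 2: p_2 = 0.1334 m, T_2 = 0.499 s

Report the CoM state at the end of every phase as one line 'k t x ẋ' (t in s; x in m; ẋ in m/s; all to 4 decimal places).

phase 1: p=-0.2019, T=0.534, ωT=1.841392, cosh=3.231953, sinh=3.073357; start (x,ẋ)=(-0.134600, 0.280100) → end (x,ẋ)=(0.265254, 1.618506)
phase 2: p=0.1334, T=0.499, ωT=1.720702, cosh=2.883695, sinh=2.704754; start (x,ẋ)=(0.265254, 1.618506) → end (x,ẋ)=(1.783141, 5.897057)

1 0.5340 0.2653 1.6185
2 1.0330 1.7831 5.8971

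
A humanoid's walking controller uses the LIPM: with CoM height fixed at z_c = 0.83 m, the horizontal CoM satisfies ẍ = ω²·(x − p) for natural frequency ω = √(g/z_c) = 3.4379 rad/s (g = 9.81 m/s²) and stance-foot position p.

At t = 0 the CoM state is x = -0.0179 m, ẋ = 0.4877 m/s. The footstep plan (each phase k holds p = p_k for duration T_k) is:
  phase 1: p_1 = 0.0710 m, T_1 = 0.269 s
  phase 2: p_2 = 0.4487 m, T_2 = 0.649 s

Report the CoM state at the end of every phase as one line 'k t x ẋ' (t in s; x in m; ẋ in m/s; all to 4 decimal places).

phase 1: p=0.0710, T=0.269, ωT=0.924795, cosh=1.458982, sinh=1.062369; start (x,ẋ)=(-0.017900, 0.487700) → end (x,ẋ)=(0.092004, 0.386854)
phase 2: p=0.4487, T=0.649, ωT=2.231197, cosh=4.709203, sinh=4.601803; start (x,ẋ)=(0.092004, 0.386854) → end (x,ẋ)=(-0.713229, -3.821346)

1 0.2690 0.0920 0.3869
2 0.9180 -0.7132 -3.8213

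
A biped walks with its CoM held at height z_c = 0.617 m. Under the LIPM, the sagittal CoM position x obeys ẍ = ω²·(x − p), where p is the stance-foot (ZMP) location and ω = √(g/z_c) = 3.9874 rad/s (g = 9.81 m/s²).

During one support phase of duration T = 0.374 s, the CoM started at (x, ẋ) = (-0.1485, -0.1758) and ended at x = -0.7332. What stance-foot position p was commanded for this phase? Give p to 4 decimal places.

ωT = 3.9874·0.374 = 1.491288; cosh(ωT) = 2.333948, sinh(ωT) = 2.108865
x(T) = p + (x₀−p)·cosh(ωT) + (ẋ₀/ω)·sinh(ωT) ⇒ p·(1 − cosh) = x(T) − x₀·cosh − (ẋ₀/ω)·sinh
numerator   = -0.7332 − (-0.1485)·2.333948 − (-0.1758/3.9874)·2.108865 = -0.293631
denominator = 1 − 2.333948 = -1.333948
p = -0.293631 / -1.333948 = 0.2201

p = 0.2201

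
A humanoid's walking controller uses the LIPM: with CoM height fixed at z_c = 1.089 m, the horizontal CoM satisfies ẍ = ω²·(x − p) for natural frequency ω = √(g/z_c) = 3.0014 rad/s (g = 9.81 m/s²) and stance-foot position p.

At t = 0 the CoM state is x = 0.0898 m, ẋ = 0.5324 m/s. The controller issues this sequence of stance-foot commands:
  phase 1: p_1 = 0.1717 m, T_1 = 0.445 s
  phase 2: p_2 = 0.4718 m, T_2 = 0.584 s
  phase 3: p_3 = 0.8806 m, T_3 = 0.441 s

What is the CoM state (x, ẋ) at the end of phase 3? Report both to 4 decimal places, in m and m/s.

x = 0.7323, ẋ = -0.0674

phase 1: p=0.1717, T=0.445, ωT=1.335623, cosh=2.032679, sinh=1.769685; start (x,ẋ)=(0.089800, 0.532400) → end (x,ẋ)=(0.319137, 0.647184)
phase 2: p=0.4718, T=0.584, ωT=1.752818, cosh=2.972062, sinh=2.798777; start (x,ẋ)=(0.319137, 0.647184) → end (x,ẋ)=(0.621569, 0.641065)
phase 3: p=0.8806, T=0.441, ωT=1.323617, cosh=2.011579, sinh=1.745408; start (x,ẋ)=(0.621569, 0.641065) → end (x,ẋ)=(0.732339, -0.067423)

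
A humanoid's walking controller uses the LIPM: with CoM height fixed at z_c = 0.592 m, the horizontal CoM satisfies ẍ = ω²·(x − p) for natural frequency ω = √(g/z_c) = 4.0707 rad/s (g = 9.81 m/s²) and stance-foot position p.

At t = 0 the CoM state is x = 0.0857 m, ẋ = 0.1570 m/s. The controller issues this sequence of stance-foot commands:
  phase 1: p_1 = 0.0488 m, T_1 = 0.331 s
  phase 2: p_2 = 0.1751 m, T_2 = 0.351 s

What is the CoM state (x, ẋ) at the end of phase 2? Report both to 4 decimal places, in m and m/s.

x = 0.5023, ẋ = 1.4555

phase 1: p=0.0488, T=0.331, ωT=1.347402, cosh=2.053665, sinh=1.793751; start (x,ẋ)=(0.085700, 0.157000) → end (x,ẋ)=(0.193762, 0.591863)
phase 2: p=0.1751, T=0.351, ωT=1.428816, cosh=2.206673, sinh=1.967080; start (x,ẋ)=(0.193762, 0.591863) → end (x,ẋ)=(0.502286, 1.455483)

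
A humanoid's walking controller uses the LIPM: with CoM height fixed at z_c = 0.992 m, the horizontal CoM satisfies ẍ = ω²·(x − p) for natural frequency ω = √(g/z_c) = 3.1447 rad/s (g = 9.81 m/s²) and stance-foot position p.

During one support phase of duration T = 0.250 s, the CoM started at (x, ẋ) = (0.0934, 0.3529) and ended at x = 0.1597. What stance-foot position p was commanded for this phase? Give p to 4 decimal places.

ωT = 3.1447·0.250 = 0.786175; cosh(ωT) = 1.325284, sinh(ωT) = 0.869700
x(T) = p + (x₀−p)·cosh(ωT) + (ẋ₀/ω)·sinh(ωT) ⇒ p·(1 − cosh) = x(T) − x₀·cosh − (ẋ₀/ω)·sinh
numerator   = 0.1597 − (0.0934)·1.325284 − (0.3529/3.1447)·0.869700 = -0.061680
denominator = 1 − 1.325284 = -0.325284
p = -0.061680 / -0.325284 = 0.1896

p = 0.1896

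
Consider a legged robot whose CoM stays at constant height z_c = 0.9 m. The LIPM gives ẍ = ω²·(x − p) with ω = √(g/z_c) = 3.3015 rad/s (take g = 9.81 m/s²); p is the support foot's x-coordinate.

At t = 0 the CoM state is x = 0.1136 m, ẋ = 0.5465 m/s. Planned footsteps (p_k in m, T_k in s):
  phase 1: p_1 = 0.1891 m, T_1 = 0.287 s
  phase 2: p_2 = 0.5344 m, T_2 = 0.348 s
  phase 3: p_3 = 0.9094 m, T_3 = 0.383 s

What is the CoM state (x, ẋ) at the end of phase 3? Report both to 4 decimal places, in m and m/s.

phase 1: p=0.1891, T=0.287, ωT=0.947530, cosh=1.483515, sinh=1.095817; start (x,ẋ)=(0.113600, 0.546500) → end (x,ẋ)=(0.258486, 0.537594)
phase 2: p=0.5344, T=0.348, ωT=1.148922, cosh=1.735884, sinh=1.418906; start (x,ẋ)=(0.258486, 0.537594) → end (x,ẋ)=(0.286491, -0.359323)
phase 3: p=0.9094, T=0.383, ωT=1.264474, cosh=1.911809, sinh=1.629422; start (x,ẋ)=(0.286491, -0.359323) → end (x,ẋ)=(-0.458824, -4.037920)

x = -0.4588, ẋ = -4.0379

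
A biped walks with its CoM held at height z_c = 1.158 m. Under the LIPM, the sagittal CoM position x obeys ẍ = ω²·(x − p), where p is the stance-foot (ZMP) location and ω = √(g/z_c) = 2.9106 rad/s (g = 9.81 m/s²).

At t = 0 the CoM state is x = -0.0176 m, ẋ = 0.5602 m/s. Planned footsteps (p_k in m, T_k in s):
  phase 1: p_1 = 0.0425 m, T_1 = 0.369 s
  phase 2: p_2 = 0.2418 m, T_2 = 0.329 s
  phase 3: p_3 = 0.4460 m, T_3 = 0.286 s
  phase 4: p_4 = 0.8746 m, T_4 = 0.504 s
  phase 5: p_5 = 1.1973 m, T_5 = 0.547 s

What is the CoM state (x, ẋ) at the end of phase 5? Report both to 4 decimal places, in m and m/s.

x = 2.7974, ẋ = 4.9255

phase 1: p=0.0425, T=0.369, ωT=1.074011, cosh=1.634367, sinh=1.292731; start (x,ẋ)=(-0.017600, 0.560200) → end (x,ẋ)=(0.193085, 0.689438)
phase 2: p=0.2418, T=0.329, ωT=0.957587, cosh=1.494610, sinh=1.110793; start (x,ẋ)=(0.193085, 0.689438) → end (x,ẋ)=(0.432105, 0.872943)
phase 3: p=0.4460, T=0.286, ωT=0.832432, cosh=1.366946, sinh=0.931956; start (x,ẋ)=(0.432105, 0.872943) → end (x,ẋ)=(0.706518, 1.155577)
phase 4: p=0.8746, T=0.504, ωT=1.466942, cosh=2.283293, sinh=2.052664; start (x,ẋ)=(0.706518, 1.155577) → end (x,ẋ)=(1.305775, 1.634317)
phase 5: p=1.1973, T=0.547, ωT=1.592098, cosh=2.558773, sinh=2.355275; start (x,ẋ)=(1.305775, 1.634317) → end (x,ẋ)=(2.797362, 4.925472)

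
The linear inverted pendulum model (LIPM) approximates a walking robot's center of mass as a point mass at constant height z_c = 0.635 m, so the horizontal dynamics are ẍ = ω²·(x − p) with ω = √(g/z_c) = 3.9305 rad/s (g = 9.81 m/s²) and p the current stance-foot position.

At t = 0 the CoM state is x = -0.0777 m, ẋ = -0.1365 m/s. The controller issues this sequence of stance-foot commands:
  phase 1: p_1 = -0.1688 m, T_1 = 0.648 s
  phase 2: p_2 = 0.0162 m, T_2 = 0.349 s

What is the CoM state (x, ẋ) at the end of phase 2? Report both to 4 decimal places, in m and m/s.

x = 1.0481, ẋ = 4.2304

phase 1: p=-0.1688, T=0.648, ωT=2.546964, cosh=6.423300, sinh=6.344981; start (x,ẋ)=(-0.077700, -0.136500) → end (x,ẋ)=(0.196012, 1.395158)
phase 2: p=0.0162, T=0.349, ωT=1.371744, cosh=2.097943, sinh=1.844279; start (x,ẋ)=(0.196012, 1.395158) → end (x,ẋ)=(1.048074, 4.230404)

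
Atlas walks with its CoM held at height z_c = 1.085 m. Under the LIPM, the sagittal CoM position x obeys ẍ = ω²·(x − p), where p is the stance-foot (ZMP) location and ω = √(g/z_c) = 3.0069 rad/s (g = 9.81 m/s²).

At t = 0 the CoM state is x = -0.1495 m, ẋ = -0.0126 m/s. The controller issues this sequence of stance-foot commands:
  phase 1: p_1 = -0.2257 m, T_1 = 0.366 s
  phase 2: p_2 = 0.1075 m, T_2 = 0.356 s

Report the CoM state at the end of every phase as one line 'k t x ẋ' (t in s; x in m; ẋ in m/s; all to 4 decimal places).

1 0.3660 -0.1041 0.2852
2 0.7220 -0.1153 -0.3540

phase 1: p=-0.2257, T=0.366, ωT=1.100525, cosh=1.669221, sinh=1.336524; start (x,ẋ)=(-0.149500, -0.012600) → end (x,ẋ)=(-0.104106, 0.285200)
phase 2: p=0.1075, T=0.356, ωT=1.070456, cosh=1.629781, sinh=1.286929; start (x,ẋ)=(-0.104106, 0.285200) → end (x,ẋ)=(-0.115308, -0.354031)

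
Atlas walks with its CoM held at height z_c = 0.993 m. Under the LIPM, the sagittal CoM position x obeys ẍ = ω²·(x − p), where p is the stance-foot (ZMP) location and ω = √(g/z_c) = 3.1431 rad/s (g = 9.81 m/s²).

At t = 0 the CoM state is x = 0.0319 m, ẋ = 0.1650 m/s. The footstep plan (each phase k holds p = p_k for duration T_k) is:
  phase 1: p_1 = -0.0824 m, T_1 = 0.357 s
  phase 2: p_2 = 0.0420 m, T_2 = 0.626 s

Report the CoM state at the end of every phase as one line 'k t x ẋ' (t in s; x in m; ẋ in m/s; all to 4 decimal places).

phase 1: p=-0.0824, T=0.357, ωT=1.122087, cosh=1.698428, sinh=1.372828; start (x,ẋ)=(0.031900, 0.165000) → end (x,ẋ)=(0.183798, 0.773438)
phase 2: p=0.0420, T=0.626, ωT=1.967581, cosh=3.646572, sinh=3.506777; start (x,ẋ)=(0.183798, 0.773438) → end (x,ẋ)=(1.422007, 4.383318)

1 0.3570 0.1838 0.7734
2 0.9830 1.4220 4.3833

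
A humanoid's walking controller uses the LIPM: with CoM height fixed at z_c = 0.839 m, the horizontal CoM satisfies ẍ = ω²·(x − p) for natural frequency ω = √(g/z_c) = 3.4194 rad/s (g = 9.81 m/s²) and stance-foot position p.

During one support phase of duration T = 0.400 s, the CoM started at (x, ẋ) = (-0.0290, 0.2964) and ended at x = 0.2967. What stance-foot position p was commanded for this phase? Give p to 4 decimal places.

p = -0.1817

ωT = 3.4194·0.400 = 1.367760; cosh(ωT) = 2.090611, sinh(ωT) = 1.835934
x(T) = p + (x₀−p)·cosh(ωT) + (ẋ₀/ω)·sinh(ωT) ⇒ p·(1 − cosh) = x(T) − x₀·cosh − (ẋ₀/ω)·sinh
numerator   = 0.2967 − (-0.0290)·2.090611 − (0.2964/3.4194)·1.835934 = 0.198185
denominator = 1 − 2.090611 = -1.090611
p = 0.198185 / -1.090611 = -0.1817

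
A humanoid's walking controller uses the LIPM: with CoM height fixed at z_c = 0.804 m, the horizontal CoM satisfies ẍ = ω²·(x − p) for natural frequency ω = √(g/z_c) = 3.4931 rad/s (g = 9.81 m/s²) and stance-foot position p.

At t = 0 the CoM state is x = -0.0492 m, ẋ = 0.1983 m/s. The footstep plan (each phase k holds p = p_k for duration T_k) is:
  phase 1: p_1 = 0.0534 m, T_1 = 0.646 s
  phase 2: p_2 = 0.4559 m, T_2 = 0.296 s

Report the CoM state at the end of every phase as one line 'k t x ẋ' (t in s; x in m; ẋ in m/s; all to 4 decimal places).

1 0.6460 -0.1738 -0.7353
2 0.9420 -0.8000 -3.8663

phase 1: p=0.0534, T=0.646, ωT=2.256543, cosh=4.827363, sinh=4.722651; start (x,ẋ)=(-0.049200, 0.198300) → end (x,ẋ)=(-0.173787, -0.735295)
phase 2: p=0.4559, T=0.296, ωT=1.033958, cosh=1.583885, sinh=1.228288; start (x,ẋ)=(-0.173787, -0.735295) → end (x,ẋ)=(-0.800005, -3.866315)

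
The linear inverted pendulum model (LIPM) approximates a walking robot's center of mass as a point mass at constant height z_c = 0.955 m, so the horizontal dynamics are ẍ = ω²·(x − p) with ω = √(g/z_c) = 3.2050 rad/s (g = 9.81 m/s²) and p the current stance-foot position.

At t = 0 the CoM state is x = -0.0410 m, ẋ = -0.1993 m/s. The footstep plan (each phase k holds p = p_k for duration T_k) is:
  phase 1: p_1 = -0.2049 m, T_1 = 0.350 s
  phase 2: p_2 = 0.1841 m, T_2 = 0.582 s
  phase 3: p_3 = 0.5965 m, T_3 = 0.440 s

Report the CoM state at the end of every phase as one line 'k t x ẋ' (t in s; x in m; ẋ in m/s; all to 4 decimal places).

1 0.3500 -0.0119 0.3824
2 0.9320 -0.0880 -0.7156
3 1.3720 -1.3193 -5.7793

phase 1: p=-0.2049, T=0.350, ωT=1.121750, cosh=1.697966, sinh=1.372257; start (x,ẋ)=(-0.041000, -0.199300) → end (x,ẋ)=(-0.011936, 0.382441)
phase 2: p=0.1841, T=0.582, ωT=1.865310, cosh=3.306393, sinh=3.151545; start (x,ẋ)=(-0.011936, 0.382441) → end (x,ẋ)=(-0.088009, -0.715600)
phase 3: p=0.5965, T=0.440, ωT=1.410200, cosh=2.170435, sinh=1.926340; start (x,ẋ)=(-0.088009, -0.715600) → end (x,ẋ)=(-1.319288, -5.779268)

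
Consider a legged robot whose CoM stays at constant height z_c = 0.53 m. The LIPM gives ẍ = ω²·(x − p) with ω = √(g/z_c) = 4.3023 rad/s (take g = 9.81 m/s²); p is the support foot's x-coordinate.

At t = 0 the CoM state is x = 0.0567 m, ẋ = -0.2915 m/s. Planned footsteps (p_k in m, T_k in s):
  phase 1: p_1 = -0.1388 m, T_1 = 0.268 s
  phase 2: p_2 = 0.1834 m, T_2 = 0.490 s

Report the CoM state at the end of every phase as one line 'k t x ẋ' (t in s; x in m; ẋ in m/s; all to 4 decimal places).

phase 1: p=-0.1388, T=0.268, ωT=1.153016, cosh=1.741708, sinh=1.426025; start (x,ẋ)=(0.056700, -0.291500) → end (x,ẋ)=(0.105084, 0.691721)
phase 2: p=0.1834, T=0.490, ωT=2.108127, cosh=4.177136, sinh=4.055671; start (x,ẋ)=(0.105084, 0.691721) → end (x,ẋ)=(0.508334, 1.522908)

1 0.2680 0.1051 0.6917
2 0.7580 0.5083 1.5229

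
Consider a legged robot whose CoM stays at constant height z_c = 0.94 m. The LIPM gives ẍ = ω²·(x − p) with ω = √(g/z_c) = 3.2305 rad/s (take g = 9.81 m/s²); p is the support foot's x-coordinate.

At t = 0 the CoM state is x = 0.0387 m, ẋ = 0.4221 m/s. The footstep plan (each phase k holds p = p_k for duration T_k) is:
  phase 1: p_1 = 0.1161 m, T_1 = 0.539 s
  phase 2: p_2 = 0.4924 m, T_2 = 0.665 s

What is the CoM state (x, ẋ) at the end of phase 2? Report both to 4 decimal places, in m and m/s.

x = 0.1577, ẋ = -0.9255

phase 1: p=0.1161, T=0.539, ωT=1.741240, cosh=2.939856, sinh=2.764553; start (x,ẋ)=(0.038700, 0.422100) → end (x,ẋ)=(0.249774, 0.549662)
phase 2: p=0.4924, T=0.665, ωT=2.148283, cosh=4.343405, sinh=4.226721; start (x,ẋ)=(0.249774, 0.549662) → end (x,ẋ)=(0.157745, -0.925509)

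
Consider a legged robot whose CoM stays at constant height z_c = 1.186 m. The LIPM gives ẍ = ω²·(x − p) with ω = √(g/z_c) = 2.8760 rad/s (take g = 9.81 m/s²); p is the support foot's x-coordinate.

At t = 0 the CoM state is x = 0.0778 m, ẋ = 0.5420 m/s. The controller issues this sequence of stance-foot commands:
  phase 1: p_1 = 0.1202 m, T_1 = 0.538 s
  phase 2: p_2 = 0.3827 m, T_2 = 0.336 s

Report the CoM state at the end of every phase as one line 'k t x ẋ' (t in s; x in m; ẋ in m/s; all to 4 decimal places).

phase 1: p=0.1202, T=0.538, ωT=1.547288, cosh=2.455767, sinh=2.242943; start (x,ẋ)=(0.077800, 0.542000) → end (x,ẋ)=(0.438772, 1.057516)
phase 2: p=0.3827, T=0.336, ωT=0.966336, cosh=1.504386, sinh=1.123911; start (x,ẋ)=(0.438772, 1.057516) → end (x,ẋ)=(0.880320, 1.772157)

1 0.5380 0.4388 1.0575
2 0.8740 0.8803 1.7722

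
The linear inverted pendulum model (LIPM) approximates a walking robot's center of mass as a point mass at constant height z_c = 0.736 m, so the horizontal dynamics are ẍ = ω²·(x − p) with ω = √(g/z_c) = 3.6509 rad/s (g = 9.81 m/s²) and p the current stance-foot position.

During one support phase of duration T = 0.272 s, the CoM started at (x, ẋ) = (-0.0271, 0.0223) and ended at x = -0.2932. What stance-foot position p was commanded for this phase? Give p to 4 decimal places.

ωT = 3.6509·0.272 = 0.993045; cosh(ωT) = 1.534944, sinh(ωT) = 1.164497
x(T) = p + (x₀−p)·cosh(ωT) + (ẋ₀/ω)·sinh(ωT) ⇒ p·(1 − cosh) = x(T) − x₀·cosh − (ẋ₀/ω)·sinh
numerator   = -0.2932 − (-0.0271)·1.534944 − (0.0223/3.6509)·1.164497 = -0.258716
denominator = 1 − 1.534944 = -0.534944
p = -0.258716 / -0.534944 = 0.4836

p = 0.4836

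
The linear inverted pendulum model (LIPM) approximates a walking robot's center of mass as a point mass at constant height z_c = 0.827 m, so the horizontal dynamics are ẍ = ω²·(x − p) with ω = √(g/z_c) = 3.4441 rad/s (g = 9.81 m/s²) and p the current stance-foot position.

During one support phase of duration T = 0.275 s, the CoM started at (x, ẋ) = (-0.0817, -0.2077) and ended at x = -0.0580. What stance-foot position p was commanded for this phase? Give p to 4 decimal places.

ωT = 3.4441·0.275 = 0.947128; cosh(ωT) = 1.483073, sinh(ωT) = 1.095220
x(T) = p + (x₀−p)·cosh(ωT) + (ẋ₀/ω)·sinh(ωT) ⇒ p·(1 − cosh) = x(T) − x₀·cosh − (ẋ₀/ω)·sinh
numerator   = -0.0580 − (-0.0817)·1.483073 − (-0.2077/3.4441)·1.095220 = 0.129215
denominator = 1 − 1.483073 = -0.483073
p = 0.129215 / -0.483073 = -0.2675

p = -0.2675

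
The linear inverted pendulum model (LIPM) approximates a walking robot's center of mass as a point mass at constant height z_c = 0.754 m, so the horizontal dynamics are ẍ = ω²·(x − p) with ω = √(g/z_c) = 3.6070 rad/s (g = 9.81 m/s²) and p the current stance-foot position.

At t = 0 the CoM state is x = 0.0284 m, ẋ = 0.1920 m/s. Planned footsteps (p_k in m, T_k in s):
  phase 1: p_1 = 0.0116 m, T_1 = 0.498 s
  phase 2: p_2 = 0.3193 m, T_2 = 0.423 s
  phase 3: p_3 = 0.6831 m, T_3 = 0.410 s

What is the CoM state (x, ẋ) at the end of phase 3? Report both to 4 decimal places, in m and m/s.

x = 0.9898, ẋ = 1.4613

phase 1: p=0.0116, T=0.498, ωT=1.796286, cosh=3.096567, sinh=2.930653; start (x,ẋ)=(0.028400, 0.192000) → end (x,ẋ)=(0.219621, 0.772131)
phase 2: p=0.3193, T=0.423, ωT=1.525761, cosh=2.408049, sinh=2.190593; start (x,ẋ)=(0.219621, 0.772131) → end (x,ẋ)=(0.548196, 1.071716)
phase 3: p=0.6831, T=0.410, ωT=1.478870, cosh=2.307940, sinh=2.080045; start (x,ẋ)=(0.548196, 1.071716) → end (x,ẋ)=(0.989774, 1.461306)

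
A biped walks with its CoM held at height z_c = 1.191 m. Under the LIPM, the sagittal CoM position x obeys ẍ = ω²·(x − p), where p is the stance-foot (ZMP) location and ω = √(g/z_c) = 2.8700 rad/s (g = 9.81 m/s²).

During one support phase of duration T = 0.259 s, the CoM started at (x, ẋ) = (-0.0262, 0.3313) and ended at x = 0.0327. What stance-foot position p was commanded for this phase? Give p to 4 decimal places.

ωT = 2.8700·0.259 = 0.743330; cosh(ωT) = 1.289227, sinh(ωT) = 0.813699
x(T) = p + (x₀−p)·cosh(ωT) + (ẋ₀/ω)·sinh(ωT) ⇒ p·(1 − cosh) = x(T) − x₀·cosh − (ẋ₀/ω)·sinh
numerator   = 0.0327 − (-0.0262)·1.289227 − (0.3313/2.8700)·0.813699 = -0.027452
denominator = 1 − 1.289227 = -0.289227
p = -0.027452 / -0.289227 = 0.0949

p = 0.0949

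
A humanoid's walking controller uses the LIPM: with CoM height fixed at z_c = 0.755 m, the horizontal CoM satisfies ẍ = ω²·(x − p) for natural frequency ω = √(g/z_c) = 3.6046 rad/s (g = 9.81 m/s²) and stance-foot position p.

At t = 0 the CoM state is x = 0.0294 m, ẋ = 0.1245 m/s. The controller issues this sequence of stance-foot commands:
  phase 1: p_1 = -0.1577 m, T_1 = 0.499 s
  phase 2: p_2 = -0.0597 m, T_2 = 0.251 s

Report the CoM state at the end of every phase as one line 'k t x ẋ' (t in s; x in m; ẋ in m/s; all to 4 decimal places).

1 0.4990 0.5245 2.3679
2 0.7500 1.4592 5.5810

phase 1: p=-0.1577, T=0.499, ωT=1.798695, cosh=3.103637, sinh=2.938123; start (x,ẋ)=(0.029400, 0.124500) → end (x,ẋ)=(0.524471, 2.367934)
phase 2: p=-0.0597, T=0.251, ωT=0.904755, cosh=1.437983, sinh=1.033342; start (x,ẋ)=(0.524471, 2.367934) → end (x,ẋ)=(1.459151, 5.580960)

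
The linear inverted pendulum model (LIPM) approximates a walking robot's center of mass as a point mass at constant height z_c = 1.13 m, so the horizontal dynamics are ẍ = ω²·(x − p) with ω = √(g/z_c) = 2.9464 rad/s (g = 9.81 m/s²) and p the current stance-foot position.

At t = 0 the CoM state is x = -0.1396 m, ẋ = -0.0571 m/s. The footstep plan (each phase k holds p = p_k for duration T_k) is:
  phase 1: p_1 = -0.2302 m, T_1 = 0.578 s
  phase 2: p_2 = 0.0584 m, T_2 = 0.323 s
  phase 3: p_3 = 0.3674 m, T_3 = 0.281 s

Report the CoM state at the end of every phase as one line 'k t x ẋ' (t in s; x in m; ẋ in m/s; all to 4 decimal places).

1 0.5780 -0.0247 0.5466
2 0.9010 0.1392 0.5436
3 1.1820 0.2273 0.1184

phase 1: p=-0.2302, T=0.578, ωT=1.703019, cosh=2.836316, sinh=2.654183; start (x,ẋ)=(-0.139600, -0.057100) → end (x,ẋ)=(-0.024667, 0.546564)
phase 2: p=0.0584, T=0.323, ωT=0.951687, cosh=1.488083, sinh=1.101993; start (x,ẋ)=(-0.024667, 0.546564) → end (x,ẋ)=(0.139212, 0.543622)
phase 3: p=0.3674, T=0.281, ωT=0.827938, cosh=1.362772, sinh=0.925823; start (x,ẋ)=(0.139212, 0.543622) → end (x,ẋ)=(0.227250, 0.118372)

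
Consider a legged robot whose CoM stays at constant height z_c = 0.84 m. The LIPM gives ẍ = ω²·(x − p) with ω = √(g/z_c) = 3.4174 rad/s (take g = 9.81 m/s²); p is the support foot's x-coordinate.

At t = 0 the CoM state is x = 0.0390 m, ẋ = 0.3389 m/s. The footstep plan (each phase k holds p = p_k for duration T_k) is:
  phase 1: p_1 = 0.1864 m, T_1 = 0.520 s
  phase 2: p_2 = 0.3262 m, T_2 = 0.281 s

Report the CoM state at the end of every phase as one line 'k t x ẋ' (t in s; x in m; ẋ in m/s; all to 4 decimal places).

1 0.5200 0.0230 -0.4160
2 0.8010 -0.2636 -1.7783

phase 1: p=0.1864, T=0.520, ωT=1.777048, cosh=3.040757, sinh=2.871620; start (x,ẋ)=(0.039000, 0.338900) → end (x,ẋ)=(0.022968, -0.415994)
phase 2: p=0.3262, T=0.281, ωT=0.960289, cosh=1.497617, sinh=1.114835; start (x,ẋ)=(0.022968, -0.415994) → end (x,ẋ)=(-0.263632, -1.778264)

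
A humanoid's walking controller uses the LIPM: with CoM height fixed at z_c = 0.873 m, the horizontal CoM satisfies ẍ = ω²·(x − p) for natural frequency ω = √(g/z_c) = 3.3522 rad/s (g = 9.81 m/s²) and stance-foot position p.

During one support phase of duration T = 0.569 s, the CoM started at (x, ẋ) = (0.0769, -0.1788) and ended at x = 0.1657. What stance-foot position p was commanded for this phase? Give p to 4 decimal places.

ωT = 3.3522·0.569 = 1.907402; cosh(ωT) = 3.442016, sinh(ωT) = 3.293550
x(T) = p + (x₀−p)·cosh(ωT) + (ẋ₀/ω)·sinh(ωT) ⇒ p·(1 − cosh) = x(T) − x₀·cosh − (ẋ₀/ω)·sinh
numerator   = 0.1657 − (0.0769)·3.442016 − (-0.1788/3.3522)·3.293550 = 0.076681
denominator = 1 − 3.442016 = -2.442016
p = 0.076681 / -2.442016 = -0.0314

p = -0.0314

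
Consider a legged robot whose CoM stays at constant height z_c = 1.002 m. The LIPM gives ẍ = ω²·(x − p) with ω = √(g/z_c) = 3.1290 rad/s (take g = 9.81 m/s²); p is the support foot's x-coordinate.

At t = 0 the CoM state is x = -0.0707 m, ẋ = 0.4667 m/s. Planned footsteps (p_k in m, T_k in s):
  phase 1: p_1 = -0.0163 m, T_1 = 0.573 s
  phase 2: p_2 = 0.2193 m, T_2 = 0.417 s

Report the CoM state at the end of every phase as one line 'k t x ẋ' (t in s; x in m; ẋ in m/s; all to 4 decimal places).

phase 1: p=-0.0163, T=0.573, ωT=1.792917, cosh=3.086712, sinh=2.920238; start (x,ẋ)=(-0.070700, 0.466700) → end (x,ẋ)=(0.251345, 0.943492)
phase 2: p=0.2193, T=0.417, ωT=1.304793, cosh=1.979077, sinh=1.707849; start (x,ẋ)=(0.251345, 0.943492) → end (x,ẋ)=(0.797691, 2.038490)

1 0.5730 0.2513 0.9435
2 0.9900 0.7977 2.0385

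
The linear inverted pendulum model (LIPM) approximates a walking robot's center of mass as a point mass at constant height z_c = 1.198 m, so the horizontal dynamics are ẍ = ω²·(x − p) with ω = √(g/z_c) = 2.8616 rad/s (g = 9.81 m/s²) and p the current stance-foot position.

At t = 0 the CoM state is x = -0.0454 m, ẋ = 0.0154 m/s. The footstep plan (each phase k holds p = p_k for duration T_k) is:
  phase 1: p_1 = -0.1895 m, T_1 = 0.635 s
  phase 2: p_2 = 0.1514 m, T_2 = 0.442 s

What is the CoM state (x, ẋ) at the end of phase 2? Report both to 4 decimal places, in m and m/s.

phase 1: p=-0.1895, T=0.635, ωT=1.817116, cosh=3.158289, sinh=2.995795; start (x,ẋ)=(-0.045400, 0.015400) → end (x,ẋ)=(0.281732, 1.283974)
phase 2: p=0.1514, T=0.442, ωT=1.264827, cosh=1.912384, sinh=1.630096; start (x,ẋ)=(0.281732, 1.283974) → end (x,ẋ)=(1.132053, 3.063407)

x = 1.1321, ẋ = 3.0634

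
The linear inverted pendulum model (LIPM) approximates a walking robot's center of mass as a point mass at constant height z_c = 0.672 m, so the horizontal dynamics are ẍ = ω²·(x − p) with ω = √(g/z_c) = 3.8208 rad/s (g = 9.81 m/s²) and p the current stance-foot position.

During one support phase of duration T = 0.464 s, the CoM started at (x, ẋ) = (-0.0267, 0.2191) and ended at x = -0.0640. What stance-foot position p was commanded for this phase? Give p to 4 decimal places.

p = 0.0725

ωT = 3.8208·0.464 = 1.772851; cosh(ωT) = 3.028732, sinh(ωT) = 2.858884
x(T) = p + (x₀−p)·cosh(ωT) + (ẋ₀/ω)·sinh(ωT) ⇒ p·(1 − cosh) = x(T) − x₀·cosh − (ẋ₀/ω)·sinh
numerator   = -0.0640 − (-0.0267)·3.028732 − (0.2191/3.8208)·2.858884 = -0.147073
denominator = 1 − 3.028732 = -2.028732
p = -0.147073 / -2.028732 = 0.0725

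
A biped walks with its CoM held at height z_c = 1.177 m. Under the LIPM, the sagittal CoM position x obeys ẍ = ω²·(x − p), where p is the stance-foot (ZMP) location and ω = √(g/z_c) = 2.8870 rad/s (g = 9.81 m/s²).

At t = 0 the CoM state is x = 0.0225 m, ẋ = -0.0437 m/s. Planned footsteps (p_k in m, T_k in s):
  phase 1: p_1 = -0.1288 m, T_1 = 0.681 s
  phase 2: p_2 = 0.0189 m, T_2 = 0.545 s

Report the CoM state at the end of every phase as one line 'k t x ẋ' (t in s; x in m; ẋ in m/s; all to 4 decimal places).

1 0.6810 0.3691 1.3702
2 1.2260 1.9951 5.7798

phase 1: p=-0.1288, T=0.681, ωT=1.966047, cosh=3.641198, sinh=3.501189; start (x,ẋ)=(0.022500, -0.043700) → end (x,ẋ)=(0.369116, 1.370210)
phase 2: p=0.0189, T=0.545, ωT=1.573415, cosh=2.515213, sinh=2.307878; start (x,ẋ)=(0.369116, 1.370210) → end (x,ẋ)=(1.995119, 5.779807)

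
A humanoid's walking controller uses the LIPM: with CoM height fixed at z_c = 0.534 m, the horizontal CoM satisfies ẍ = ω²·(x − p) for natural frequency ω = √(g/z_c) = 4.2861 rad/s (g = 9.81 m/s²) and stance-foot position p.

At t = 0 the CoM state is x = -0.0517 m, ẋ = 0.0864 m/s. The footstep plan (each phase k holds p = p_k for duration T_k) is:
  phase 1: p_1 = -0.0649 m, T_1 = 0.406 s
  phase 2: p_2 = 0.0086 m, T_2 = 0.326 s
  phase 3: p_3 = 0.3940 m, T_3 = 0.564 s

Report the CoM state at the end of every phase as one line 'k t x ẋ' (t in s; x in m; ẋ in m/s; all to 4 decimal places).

1 0.4060 0.0295 0.4100
2 0.7320 0.2351 1.0500
3 1.2960 0.8587 2.1462

phase 1: p=-0.0649, T=0.406, ωT=1.740157, cosh=2.936864, sinh=2.761371; start (x,ẋ)=(-0.051700, 0.086400) → end (x,ẋ)=(0.029531, 0.409974)
phase 2: p=0.0086, T=0.326, ωT=1.397269, cosh=2.145705, sinh=1.898434; start (x,ẋ)=(0.029531, 0.409974) → end (x,ẋ)=(0.235100, 1.049995)
phase 3: p=0.3940, T=0.564, ωT=2.417360, cosh=5.652685, sinh=5.563529; start (x,ẋ)=(0.235100, 1.049995) → end (x,ẋ)=(0.858725, 2.146193)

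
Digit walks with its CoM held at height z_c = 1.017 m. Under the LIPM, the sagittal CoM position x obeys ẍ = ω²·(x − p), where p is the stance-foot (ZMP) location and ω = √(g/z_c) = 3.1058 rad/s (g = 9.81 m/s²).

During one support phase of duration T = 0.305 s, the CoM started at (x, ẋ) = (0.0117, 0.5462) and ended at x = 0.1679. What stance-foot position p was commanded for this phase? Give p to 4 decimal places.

p = 0.0871

ωT = 3.1058·0.305 = 0.947269; cosh(ωT) = 1.483228, sinh(ωT) = 1.095430
x(T) = p + (x₀−p)·cosh(ωT) + (ẋ₀/ω)·sinh(ωT) ⇒ p·(1 − cosh) = x(T) − x₀·cosh − (ẋ₀/ω)·sinh
numerator   = 0.1679 − (0.0117)·1.483228 − (0.5462/3.1058)·1.095430 = -0.042101
denominator = 1 − 1.483228 = -0.483228
p = -0.042101 / -0.483228 = 0.0871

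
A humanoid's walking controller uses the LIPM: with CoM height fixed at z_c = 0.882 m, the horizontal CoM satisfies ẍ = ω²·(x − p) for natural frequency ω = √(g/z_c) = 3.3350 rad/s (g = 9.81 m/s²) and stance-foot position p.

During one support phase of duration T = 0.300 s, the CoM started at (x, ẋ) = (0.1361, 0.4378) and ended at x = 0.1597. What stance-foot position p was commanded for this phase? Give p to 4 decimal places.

ωT = 3.3350·0.300 = 1.000500; cosh(ωT) = 1.543668, sinh(ωT) = 1.175973
x(T) = p + (x₀−p)·cosh(ωT) + (ẋ₀/ω)·sinh(ωT) ⇒ p·(1 − cosh) = x(T) − x₀·cosh − (ẋ₀/ω)·sinh
numerator   = 0.1597 − (0.1361)·1.543668 − (0.4378/3.3350)·1.175973 = -0.204768
denominator = 1 − 1.543668 = -0.543668
p = -0.204768 / -0.543668 = 0.3766

p = 0.3766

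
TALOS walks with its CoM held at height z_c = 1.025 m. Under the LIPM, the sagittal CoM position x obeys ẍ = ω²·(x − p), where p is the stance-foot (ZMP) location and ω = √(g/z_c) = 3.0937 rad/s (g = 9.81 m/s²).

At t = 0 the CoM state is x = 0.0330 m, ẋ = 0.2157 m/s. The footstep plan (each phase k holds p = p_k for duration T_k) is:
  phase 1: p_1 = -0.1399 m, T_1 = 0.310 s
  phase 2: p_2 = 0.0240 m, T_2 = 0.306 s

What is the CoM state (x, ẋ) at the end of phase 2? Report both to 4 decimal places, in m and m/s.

phase 1: p=-0.1399, T=0.310, ωT=0.959047, cosh=1.496233, sinh=1.112975; start (x,ẋ)=(0.033000, 0.215700) → end (x,ẋ)=(0.196398, 0.918069)
phase 2: p=0.0240, T=0.306, ωT=0.946672, cosh=1.482575, sinh=1.094545; start (x,ẋ)=(0.196398, 0.918069) → end (x,ẋ)=(0.604404, 1.944878)

x = 0.6044, ẋ = 1.9449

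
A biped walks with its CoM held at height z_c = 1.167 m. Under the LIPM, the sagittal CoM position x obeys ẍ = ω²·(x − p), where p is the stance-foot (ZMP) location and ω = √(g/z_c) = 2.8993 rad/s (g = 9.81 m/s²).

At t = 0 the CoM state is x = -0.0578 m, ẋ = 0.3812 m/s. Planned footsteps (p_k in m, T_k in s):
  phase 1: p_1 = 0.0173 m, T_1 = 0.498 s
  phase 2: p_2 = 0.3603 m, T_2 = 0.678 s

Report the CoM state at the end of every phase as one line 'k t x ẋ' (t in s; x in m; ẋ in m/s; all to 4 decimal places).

phase 1: p=0.0173, T=0.498, ωT=1.443851, cosh=2.236500, sinh=2.000483; start (x,ẋ)=(-0.057800, 0.381200) → end (x,ẋ)=(0.112362, 0.416974)
phase 2: p=0.3603, T=0.678, ωT=1.965725, cosh=3.640072, sinh=3.500018; start (x,ẋ)=(0.112362, 0.416974) → end (x,ẋ)=(-0.038843, -0.998158)

1 0.4980 0.1124 0.4170
2 1.1760 -0.0388 -0.9982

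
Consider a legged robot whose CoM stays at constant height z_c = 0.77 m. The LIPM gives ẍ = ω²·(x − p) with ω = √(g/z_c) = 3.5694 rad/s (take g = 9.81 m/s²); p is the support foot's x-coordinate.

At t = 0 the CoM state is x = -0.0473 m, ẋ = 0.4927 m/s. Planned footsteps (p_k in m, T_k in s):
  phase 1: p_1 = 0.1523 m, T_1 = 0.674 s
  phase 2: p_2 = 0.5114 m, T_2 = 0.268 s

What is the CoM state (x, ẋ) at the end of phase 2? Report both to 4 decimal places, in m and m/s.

phase 1: p=0.1523, T=0.674, ωT=2.405776, cosh=5.588611, sinh=5.498415; start (x,ẋ)=(-0.047300, 0.492700) → end (x,ẋ)=(-0.204216, -1.163850)
phase 2: p=0.5114, T=0.268, ωT=0.956599, cosh=1.493513, sinh=1.109316; start (x,ẋ)=(-0.204216, -1.163850) → end (x,ẋ)=(-0.919090, -4.571775)

x = -0.9191, ẋ = -4.5718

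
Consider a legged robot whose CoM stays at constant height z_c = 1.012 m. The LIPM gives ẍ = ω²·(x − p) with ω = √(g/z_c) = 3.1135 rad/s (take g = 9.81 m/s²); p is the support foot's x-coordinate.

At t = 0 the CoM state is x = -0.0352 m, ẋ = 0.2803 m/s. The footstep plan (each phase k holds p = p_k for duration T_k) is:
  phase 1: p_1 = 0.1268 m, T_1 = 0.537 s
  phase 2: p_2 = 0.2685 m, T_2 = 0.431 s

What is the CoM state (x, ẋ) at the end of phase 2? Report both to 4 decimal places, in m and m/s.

phase 1: p=0.1268, T=0.537, ωT=1.671950, cosh=2.755207, sinh=2.567327; start (x,ẋ)=(-0.035200, 0.280300) → end (x,ẋ)=(-0.088414, -0.522642)
phase 2: p=0.2685, T=0.431, ωT=1.341919, cosh=2.043861, sinh=1.782517; start (x,ẋ)=(-0.088414, -0.522642) → end (x,ẋ)=(-0.760201, -3.049032)

x = -0.7602, ẋ = -3.0490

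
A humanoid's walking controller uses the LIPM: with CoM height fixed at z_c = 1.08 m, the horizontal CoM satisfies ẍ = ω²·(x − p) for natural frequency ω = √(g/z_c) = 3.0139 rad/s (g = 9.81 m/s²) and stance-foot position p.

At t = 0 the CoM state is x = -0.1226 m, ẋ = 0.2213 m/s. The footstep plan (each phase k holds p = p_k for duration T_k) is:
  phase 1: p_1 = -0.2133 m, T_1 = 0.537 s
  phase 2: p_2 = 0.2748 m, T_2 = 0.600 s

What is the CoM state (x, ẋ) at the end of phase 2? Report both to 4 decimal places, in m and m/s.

phase 1: p=-0.2133, T=0.537, ωT=1.618464, cosh=2.621770, sinh=2.423567; start (x,ẋ)=(-0.122600, 0.221300) → end (x,ẋ)=(0.202448, 1.242706)
phase 2: p=0.2748, T=0.600, ωT=1.808340, cosh=3.132119, sinh=2.968193; start (x,ẋ)=(0.202448, 1.242706) → end (x,ẋ)=(1.272046, 3.245056)

x = 1.2720, ẋ = 3.2451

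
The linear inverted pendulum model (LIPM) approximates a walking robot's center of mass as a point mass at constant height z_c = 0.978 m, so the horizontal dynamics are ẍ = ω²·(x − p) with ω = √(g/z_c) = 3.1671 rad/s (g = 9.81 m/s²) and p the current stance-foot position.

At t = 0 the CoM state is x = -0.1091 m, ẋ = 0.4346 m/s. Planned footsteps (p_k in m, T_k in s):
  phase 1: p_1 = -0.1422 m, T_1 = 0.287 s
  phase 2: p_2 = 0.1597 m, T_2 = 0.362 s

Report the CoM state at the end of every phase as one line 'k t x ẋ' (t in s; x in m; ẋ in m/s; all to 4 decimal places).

1 0.2870 0.0482 0.7358
2 0.6490 0.2952 0.7750

phase 1: p=-0.1422, T=0.287, ωT=0.908958, cosh=1.442339, sinh=1.039395; start (x,ẋ)=(-0.109100, 0.434600) → end (x,ẋ)=(0.048171, 0.735801)
phase 2: p=0.1597, T=0.362, ωT=1.146490, cosh=1.732439, sinh=1.414689; start (x,ẋ)=(0.048171, 0.735801) → end (x,ẋ)=(0.295152, 0.775028)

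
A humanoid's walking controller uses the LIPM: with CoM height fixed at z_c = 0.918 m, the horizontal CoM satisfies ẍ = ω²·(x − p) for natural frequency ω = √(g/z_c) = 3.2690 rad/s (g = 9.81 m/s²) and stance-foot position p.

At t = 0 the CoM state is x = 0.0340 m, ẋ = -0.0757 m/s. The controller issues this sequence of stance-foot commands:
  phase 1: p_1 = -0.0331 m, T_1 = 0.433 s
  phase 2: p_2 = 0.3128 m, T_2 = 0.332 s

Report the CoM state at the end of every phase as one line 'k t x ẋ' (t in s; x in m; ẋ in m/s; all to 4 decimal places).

1 0.4330 0.0683 0.2600
2 0.7650 0.0140 -0.6191

phase 1: p=-0.0331, T=0.433, ωT=1.415477, cosh=2.180630, sinh=1.937820; start (x,ẋ)=(0.034000, -0.075700) → end (x,ẋ)=(0.068346, 0.259987)
phase 2: p=0.3128, T=0.332, ωT=1.085308, cosh=1.649075, sinh=1.311277; start (x,ẋ)=(0.068346, 0.259987) → end (x,ẋ)=(0.013965, -0.619128)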